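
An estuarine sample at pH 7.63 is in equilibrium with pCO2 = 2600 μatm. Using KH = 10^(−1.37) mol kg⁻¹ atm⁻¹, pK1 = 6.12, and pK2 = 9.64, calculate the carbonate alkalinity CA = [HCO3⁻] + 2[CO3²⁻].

CA = 3.66 mmol/kg

[CO2*] = KH · pCO2 = 10^(−1.37) × 2600×10^-6 = 1.109×10^-4 mol/kg
α₀ = 1/(1 + K1/[H⁺] + K1K2/[H⁺]²) = 1/(1 + 10^+1.51 + 10^-0.50) = 0.02970
DIC = [CO2*]/α₀ = 1.109×10^-4 / 0.02970 = 3.735 mmol/kg
CA = (α₁ + 2α₂)·DIC = (0.9609 + 2×0.009390) × 3.735 = 3.66 mmol/kg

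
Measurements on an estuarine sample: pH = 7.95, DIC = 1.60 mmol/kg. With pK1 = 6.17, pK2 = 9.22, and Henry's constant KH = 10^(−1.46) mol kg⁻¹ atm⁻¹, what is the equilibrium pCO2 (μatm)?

α₀ = 1 / (1 + K1/[H⁺] + K1K2/[H⁺]²) = 1 / (1 + 10^+1.78 + 10^+0.51)
   = 1 / (1 + 60.256 + 3.2359) = 1/64.492 = 0.01551
[CO2*] = α₀ × DIC = 0.01551 × 1.60 = 0.02481 mmol/kg
pCO2 = [CO2*]/KH = 2.481×10^-5 / 3.467×10^-2 = 716 μatm

pCO2 = 716 μatm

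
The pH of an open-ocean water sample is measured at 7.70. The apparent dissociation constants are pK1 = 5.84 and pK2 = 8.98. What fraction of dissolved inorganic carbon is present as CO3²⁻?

α₂ = 0.0492

α₂ = 1 / (1 + [H⁺]/K2 + [H⁺]²/(K1K2)) = 1 / (1 + 10^+1.28 + 10^-0.58)
   = 1 / (1 + 19.055 + 0.26303) = 1/20.318 = 0.04922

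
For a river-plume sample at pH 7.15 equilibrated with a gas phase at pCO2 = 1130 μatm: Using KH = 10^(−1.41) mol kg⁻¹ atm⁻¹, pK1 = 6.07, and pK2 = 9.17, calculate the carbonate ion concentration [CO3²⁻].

[CO3²⁻] = 5.05 μmol/kg

[CO2*] = KH · pCO2 = 10^(−1.41) × 1130×10^-6 = 4.396×10^-5 mol/kg
α₀ = 1/(1 + K1/[H⁺] + K1K2/[H⁺]²) = 1/(1 + 10^+1.08 + 10^-0.94) = 0.07612
DIC = [CO2*]/α₀ = 4.396×10^-5 / 0.07612 = 0.5776 mmol/kg
[CO3²⁻] = α₂·DIC; α₂ = 0.008740, so [CO3²⁻] = 0.008740 × 0.5776 = 0.00505 mmol/kg = 5.05 μmol/kg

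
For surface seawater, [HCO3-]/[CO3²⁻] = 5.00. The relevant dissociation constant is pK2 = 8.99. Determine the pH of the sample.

From K2 = [H⁺][CO3²⁻]/[HCO3-]:  pH = pK2 − log₁₀([HCO3-]/[CO3²⁻])
log₁₀(5.00) = +0.699
pH = 8.99 − (+0.699) = 8.29

pH = 8.29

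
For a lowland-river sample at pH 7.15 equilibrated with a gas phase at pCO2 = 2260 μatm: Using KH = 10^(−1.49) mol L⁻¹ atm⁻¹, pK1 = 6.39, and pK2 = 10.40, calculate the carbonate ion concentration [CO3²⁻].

[CO3²⁻] = 0.237 μmol/L

[CO2*] = KH · pCO2 = 10^(−1.49) × 2260×10^-6 = 7.313×10^-5 mol/L
α₀ = 1/(1 + K1/[H⁺] + K1K2/[H⁺]²) = 1/(1 + 10^+0.76 + 10^-2.49) = 0.1480
DIC = [CO2*]/α₀ = 7.313×10^-5 / 0.1480 = 0.4942 mmol/L
[CO3²⁻] = α₂·DIC; α₂ = 0.0004789, so [CO3²⁻] = 0.0004789 × 0.4942 = 0.000237 mmol/L = 0.237 μmol/L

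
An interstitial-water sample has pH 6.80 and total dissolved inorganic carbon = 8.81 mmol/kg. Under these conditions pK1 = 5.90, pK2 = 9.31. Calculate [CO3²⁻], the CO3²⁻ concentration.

[CO3²⁻] = 0.0241 mmol/kg

α₂ = 1 / (1 + [H⁺]/K2 + [H⁺]²/(K1K2)) = 1 / (1 + 10^+2.51 + 10^+1.61)
   = 1 / (1 + 323.59 + 40.738) = 1/365.33 = 0.002737
[CO3²⁻] = α₂ × DIC = 0.002737 × 8.81 = 0.0241 mmol/kg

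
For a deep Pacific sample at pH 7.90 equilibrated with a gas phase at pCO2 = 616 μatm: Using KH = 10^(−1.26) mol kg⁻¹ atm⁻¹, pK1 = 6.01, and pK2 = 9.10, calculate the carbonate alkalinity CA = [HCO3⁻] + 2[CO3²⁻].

[CO2*] = KH · pCO2 = 10^(−1.26) × 616×10^-6 = 3.385×10^-5 mol/kg
α₀ = 1/(1 + K1/[H⁺] + K1K2/[H⁺]²) = 1/(1 + 10^+1.89 + 10^+0.69) = 0.01197
DIC = [CO2*]/α₀ = 3.385×10^-5 / 0.01197 = 2.827 mmol/kg
CA = (α₁ + 2α₂)·DIC = (0.9294 + 2×0.05864) × 2.827 = 2.96 mmol/kg

CA = 2.96 mmol/kg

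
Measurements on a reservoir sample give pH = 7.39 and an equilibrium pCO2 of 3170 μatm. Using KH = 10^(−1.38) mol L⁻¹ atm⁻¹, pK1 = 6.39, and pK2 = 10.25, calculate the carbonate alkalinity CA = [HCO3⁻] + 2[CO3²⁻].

[CO2*] = KH · pCO2 = 10^(−1.38) × 3170×10^-6 = 1.321×10^-4 mol/L
α₀ = 1/(1 + K1/[H⁺] + K1K2/[H⁺]²) = 1/(1 + 10^+1.00 + 10^-1.86) = 0.09080
DIC = [CO2*]/α₀ = 1.321×10^-4 / 0.09080 = 1.455 mmol/L
CA = (α₁ + 2α₂)·DIC = (0.9080 + 2×0.001253) × 1.455 = 1.33 mmol/L

CA = 1.33 mmol/L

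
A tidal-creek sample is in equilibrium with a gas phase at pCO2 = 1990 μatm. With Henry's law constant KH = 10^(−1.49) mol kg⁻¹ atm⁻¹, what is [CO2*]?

KH = 10^(−1.49) = 3.236×10^-2 mol kg⁻¹ atm⁻¹
[CO2*] = KH · pCO2 = 3.236×10^-2 × 1990×10^-6 atm = 6.44×10^-5 mol/kg

[CO2*] = 64.4 μmol/kg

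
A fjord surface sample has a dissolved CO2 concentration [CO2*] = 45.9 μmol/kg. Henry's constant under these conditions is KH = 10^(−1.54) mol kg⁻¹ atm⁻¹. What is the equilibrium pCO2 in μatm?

KH = 10^(−1.54) = 2.884×10^-2 mol kg⁻¹ atm⁻¹
pCO2 = [CO2*]/KH = 45.9×10^-6 / 2.884×10^-2 = 1.59×10^-3 atm = 1590 μatm

pCO2 = 1590 μatm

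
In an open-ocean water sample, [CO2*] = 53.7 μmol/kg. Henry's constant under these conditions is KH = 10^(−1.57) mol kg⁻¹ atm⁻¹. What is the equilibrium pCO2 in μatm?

KH = 10^(−1.57) = 2.692×10^-2 mol kg⁻¹ atm⁻¹
pCO2 = [CO2*]/KH = 53.7×10^-6 / 2.692×10^-2 = 2.00×10^-3 atm = 2000 μatm

pCO2 = 2000 μatm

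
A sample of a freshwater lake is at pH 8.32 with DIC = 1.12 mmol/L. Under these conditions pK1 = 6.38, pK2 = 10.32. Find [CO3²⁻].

α₂ = 1 / (1 + [H⁺]/K2 + [H⁺]²/(K1K2)) = 1 / (1 + 10^+2.00 + 10^+0.06)
   = 1 / (1 + 100.00 + 1.1482) = 1/102.15 = 0.009790
[CO3²⁻] = α₂ × DIC = 0.009790 × 1.12 = 0.0110 mmol/L = 11.0 μmol/L

[CO3²⁻] = 11.0 μmol/L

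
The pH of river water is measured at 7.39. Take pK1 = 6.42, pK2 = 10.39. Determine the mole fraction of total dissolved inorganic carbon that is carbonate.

α₂ = 0.000902

α₂ = 1 / (1 + [H⁺]/K2 + [H⁺]²/(K1K2)) = 1 / (1 + 10^+3.00 + 10^+2.03)
   = 1 / (1 + 1000.0 + 107.15) = 1/1108.2 = 0.0009024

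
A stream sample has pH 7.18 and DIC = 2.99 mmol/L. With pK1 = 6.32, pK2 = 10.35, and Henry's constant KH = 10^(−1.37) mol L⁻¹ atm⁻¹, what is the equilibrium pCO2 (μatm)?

pCO2 = 8500 μatm

α₀ = 1 / (1 + K1/[H⁺] + K1K2/[H⁺]²) = 1 / (1 + 10^+0.86 + 10^-2.31)
   = 1 / (1 + 7.2444 + 0.0048978) = 1/8.2493 = 0.1212
[CO2*] = α₀ × DIC = 0.1212 × 2.99 = 0.3625 mmol/L
pCO2 = [CO2*]/KH = 3.625×10^-4 / 4.266×10^-2 = 8500 μatm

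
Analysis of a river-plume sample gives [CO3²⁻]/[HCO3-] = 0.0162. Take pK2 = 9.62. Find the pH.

From K2 = [H⁺][CO3²⁻]/[HCO3-]:  pH = pK2 + log₁₀([CO3²⁻]/[HCO3-])
log₁₀(0.0162) = -1.790
pH = 9.62 + (-1.790) = 7.83

pH = 7.83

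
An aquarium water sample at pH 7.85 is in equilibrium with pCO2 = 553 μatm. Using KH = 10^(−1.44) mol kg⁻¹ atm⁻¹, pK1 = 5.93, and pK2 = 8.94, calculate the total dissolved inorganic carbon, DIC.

DIC = 1.83 mmol/kg

[CO2*] = KH · pCO2 = 10^(−1.44) × 553×10^-6 = 2.008×10^-5 mol/kg
α₀ = 1/(1 + K1/[H⁺] + K1K2/[H⁺]²) = 1/(1 + 10^+1.92 + 10^+0.83) = 0.01100
DIC = [CO2*]/α₀ = 2.008×10^-5 / 0.01100 = 1.83 mmol/kg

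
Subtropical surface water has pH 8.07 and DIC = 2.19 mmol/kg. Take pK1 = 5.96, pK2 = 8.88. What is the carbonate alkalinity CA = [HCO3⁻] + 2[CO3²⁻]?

CA = [HCO3⁻] + 2[CO3²⁻] = (α₁ + 2α₂)·DIC
At pH 8.07: [H⁺]/K1 = 10^-2.11 = 0.0077625, K2/[H⁺] = 10^-0.81 = 0.15488
α₁ = 1/(1 + 0.0077625 + 0.15488) = 1/1.1626 = 0.8601; α₂ = α₁·K2/[H⁺] = 0.1332
α₁ + 2α₂ = 1.1265
CA = 1.1265 × 2.19 = 2.47 mmol/kg

CA = 2.47 mmol/kg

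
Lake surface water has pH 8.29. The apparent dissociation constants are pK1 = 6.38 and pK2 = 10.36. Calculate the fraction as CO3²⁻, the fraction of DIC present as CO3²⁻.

α₂ = 1 / (1 + [H⁺]/K2 + [H⁺]²/(K1K2)) = 1 / (1 + 10^+2.07 + 10^+0.16)
   = 1 / (1 + 117.49 + 1.4454) = 1/119.94 = 0.008338

α₂ = 0.00834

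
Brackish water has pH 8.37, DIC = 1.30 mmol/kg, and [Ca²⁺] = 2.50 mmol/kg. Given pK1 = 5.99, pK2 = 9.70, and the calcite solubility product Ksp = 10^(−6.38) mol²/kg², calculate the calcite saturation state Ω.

Ω = 0.347

α₂ = 1 / (1 + [H⁺]/K2 + [H⁺]²/(K1K2)) = 1 / (1 + 10^+1.33 + 10^-1.05)
   = 1 / (1 + 21.380 + 0.089125) = 1/22.469 = 0.04451
[CO3²⁻] = α₂ × DIC = 0.04451 × 1.30 = 0.05786 mmol/kg
Ksp = 10^(−6.38) = 4.169×10^-7
Ω = [Ca²⁺][CO3²⁻]/Ksp = (2.50×10^-3)(5.786×10^-5) / 4.169×10^-7 = 0.347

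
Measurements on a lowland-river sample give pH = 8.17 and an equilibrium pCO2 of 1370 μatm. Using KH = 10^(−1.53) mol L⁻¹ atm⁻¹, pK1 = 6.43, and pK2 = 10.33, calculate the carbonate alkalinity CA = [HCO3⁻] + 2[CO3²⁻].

[CO2*] = KH · pCO2 = 10^(−1.53) × 1370×10^-6 = 4.043×10^-5 mol/L
α₀ = 1/(1 + K1/[H⁺] + K1K2/[H⁺]²) = 1/(1 + 10^+1.74 + 10^-0.42) = 0.01775
DIC = [CO2*]/α₀ = 4.043×10^-5 / 0.01775 = 2.278 mmol/L
CA = (α₁ + 2α₂)·DIC = (0.9755 + 2×0.006749) × 2.278 = 2.25 mmol/L

CA = 2.25 mmol/L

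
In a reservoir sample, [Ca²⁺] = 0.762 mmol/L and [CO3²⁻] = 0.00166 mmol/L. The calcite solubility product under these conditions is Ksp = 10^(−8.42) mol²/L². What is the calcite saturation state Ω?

Ksp = 10^(−8.42) = 3.802×10^-9
Ω = [Ca²⁺][CO3²⁻]/Ksp = (0.762×10^-3)(0.00166×10^-3) / 3.802×10^-9 = 0.333

Ω = 0.333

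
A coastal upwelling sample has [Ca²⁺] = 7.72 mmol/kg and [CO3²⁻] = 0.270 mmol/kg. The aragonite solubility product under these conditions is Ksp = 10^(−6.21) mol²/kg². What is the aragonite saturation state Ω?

Ksp = 10^(−6.21) = 6.166×10^-7
Ω = [Ca²⁺][CO3²⁻]/Ksp = (7.72×10^-3)(0.270×10^-3) / 6.166×10^-7 = 3.38

Ω = 3.38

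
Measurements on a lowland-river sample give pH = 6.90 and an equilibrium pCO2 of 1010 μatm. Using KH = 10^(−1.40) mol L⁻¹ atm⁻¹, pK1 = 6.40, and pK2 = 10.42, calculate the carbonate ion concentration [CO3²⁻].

[CO3²⁻] = 0.0384 μmol/L

[CO2*] = KH · pCO2 = 10^(−1.40) × 1010×10^-6 = 4.021×10^-5 mol/L
α₀ = 1/(1 + K1/[H⁺] + K1K2/[H⁺]²) = 1/(1 + 10^+0.50 + 10^-3.02) = 0.2402
DIC = [CO2*]/α₀ = 4.021×10^-5 / 0.2402 = 0.1674 mmol/L
[CO3²⁻] = α₂·DIC; α₂ = 0.0002294, so [CO3²⁻] = 0.0002294 × 0.1674 = 3.84×10^-5 mmol/L = 0.0384 μmol/L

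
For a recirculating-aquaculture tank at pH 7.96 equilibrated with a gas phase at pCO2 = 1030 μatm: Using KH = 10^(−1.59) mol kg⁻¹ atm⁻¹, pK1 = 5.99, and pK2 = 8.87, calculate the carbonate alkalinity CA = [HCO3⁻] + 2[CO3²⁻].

CA = 3.08 mmol/kg

[CO2*] = KH · pCO2 = 10^(−1.59) × 1030×10^-6 = 2.648×10^-5 mol/kg
α₀ = 1/(1 + K1/[H⁺] + K1K2/[H⁺]²) = 1/(1 + 10^+1.97 + 10^+1.06) = 0.009451
DIC = [CO2*]/α₀ = 2.648×10^-5 / 0.009451 = 2.801 mmol/kg
CA = (α₁ + 2α₂)·DIC = (0.8820 + 2×0.1085) × 2.801 = 3.08 mmol/kg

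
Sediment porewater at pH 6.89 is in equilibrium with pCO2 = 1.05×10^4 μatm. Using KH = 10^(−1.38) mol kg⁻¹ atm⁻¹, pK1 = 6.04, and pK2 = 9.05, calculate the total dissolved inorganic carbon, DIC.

DIC = 3.56 mmol/kg

[CO2*] = KH · pCO2 = 10^(−1.38) × 1.05×10^4×10^-6 = 4.377×10^-4 mol/kg
α₀ = 1/(1 + K1/[H⁺] + K1K2/[H⁺]²) = 1/(1 + 10^+0.85 + 10^-1.31) = 0.1230
DIC = [CO2*]/α₀ = 4.377×10^-4 / 0.1230 = 3.56 mmol/kg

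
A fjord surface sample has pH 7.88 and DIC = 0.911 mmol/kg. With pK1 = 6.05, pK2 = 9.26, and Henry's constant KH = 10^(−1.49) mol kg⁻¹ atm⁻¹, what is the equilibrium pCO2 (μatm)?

α₀ = 1 / (1 + K1/[H⁺] + K1K2/[H⁺]²) = 1 / (1 + 10^+1.83 + 10^+0.45)
   = 1 / (1 + 67.608 + 2.8184) = 1/71.427 = 0.01400
[CO2*] = α₀ × DIC = 0.01400 × 0.911 = 0.01275 mmol/kg = 12.75 μmol/kg
pCO2 = [CO2*]/KH = 1.275×10^-5 / 3.236×10^-2 = 394 μatm

pCO2 = 394 μatm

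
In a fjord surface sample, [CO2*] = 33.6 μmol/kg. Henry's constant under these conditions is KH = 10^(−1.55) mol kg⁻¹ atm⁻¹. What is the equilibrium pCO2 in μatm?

pCO2 = 1190 μatm

KH = 10^(−1.55) = 2.818×10^-2 mol kg⁻¹ atm⁻¹
pCO2 = [CO2*]/KH = 33.6×10^-6 / 2.818×10^-2 = 1.19×10^-3 atm = 1190 μatm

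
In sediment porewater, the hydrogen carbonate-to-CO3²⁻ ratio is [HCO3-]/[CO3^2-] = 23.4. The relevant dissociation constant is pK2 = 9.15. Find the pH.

pH = 7.78

From K2 = [H⁺][CO3^2-]/[HCO3-]:  pH = pK2 − log₁₀([HCO3-]/[CO3^2-])
log₁₀(23.4) = +1.369
pH = 9.15 − (+1.369) = 7.78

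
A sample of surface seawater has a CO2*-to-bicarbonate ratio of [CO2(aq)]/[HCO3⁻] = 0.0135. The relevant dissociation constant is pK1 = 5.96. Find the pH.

From K1 = [H⁺][HCO3⁻]/[CO2(aq)]:  pH = pK1 − log₁₀([CO2(aq)]/[HCO3⁻])
log₁₀(0.0135) = -1.870
pH = 5.96 − (-1.870) = 7.83

pH = 7.83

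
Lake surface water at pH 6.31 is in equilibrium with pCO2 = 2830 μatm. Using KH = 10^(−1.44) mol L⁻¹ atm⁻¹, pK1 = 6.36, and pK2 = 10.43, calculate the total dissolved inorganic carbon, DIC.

DIC = 0.194 mmol/L

[CO2*] = KH · pCO2 = 10^(−1.44) × 2830×10^-6 = 1.028×10^-4 mol/L
α₀ = 1/(1 + K1/[H⁺] + K1K2/[H⁺]²) = 1/(1 + 10^-0.05 + 10^-4.17) = 0.5287
DIC = [CO2*]/α₀ = 1.028×10^-4 / 0.5287 = 0.194 mmol/L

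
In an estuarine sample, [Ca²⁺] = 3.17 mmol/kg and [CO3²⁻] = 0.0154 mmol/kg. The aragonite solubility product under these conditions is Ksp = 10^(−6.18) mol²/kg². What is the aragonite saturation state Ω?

Ω = 0.0739

Ksp = 10^(−6.18) = 6.607×10^-7
Ω = [Ca²⁺][CO3²⁻]/Ksp = (3.17×10^-3)(0.0154×10^-3) / 6.607×10^-7 = 0.0739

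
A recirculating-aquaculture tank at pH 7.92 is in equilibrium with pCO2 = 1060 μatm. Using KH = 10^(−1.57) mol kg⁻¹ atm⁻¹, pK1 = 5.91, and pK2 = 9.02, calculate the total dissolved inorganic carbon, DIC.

[CO2*] = KH · pCO2 = 10^(−1.57) × 1060×10^-6 = 2.853×10^-5 mol/kg
α₀ = 1/(1 + K1/[H⁺] + K1K2/[H⁺]²) = 1/(1 + 10^+2.01 + 10^+0.91) = 0.008972
DIC = [CO2*]/α₀ = 2.853×10^-5 / 0.008972 = 3.18 mmol/kg

DIC = 3.18 mmol/kg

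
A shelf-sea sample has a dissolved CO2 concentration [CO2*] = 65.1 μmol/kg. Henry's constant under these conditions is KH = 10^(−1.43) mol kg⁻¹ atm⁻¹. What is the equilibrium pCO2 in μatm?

pCO2 = 1750 μatm

KH = 10^(−1.43) = 3.715×10^-2 mol kg⁻¹ atm⁻¹
pCO2 = [CO2*]/KH = 65.1×10^-6 / 3.715×10^-2 = 1.75×10^-3 atm = 1750 μatm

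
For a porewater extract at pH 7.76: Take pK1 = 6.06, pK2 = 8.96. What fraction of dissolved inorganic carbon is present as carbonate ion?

α₂ = 1 / (1 + [H⁺]/K2 + [H⁺]²/(K1K2)) = 1 / (1 + 10^+1.20 + 10^-0.50)
   = 1 / (1 + 15.849 + 0.31623) = 1/17.165 = 0.05826

α₂ = 0.0583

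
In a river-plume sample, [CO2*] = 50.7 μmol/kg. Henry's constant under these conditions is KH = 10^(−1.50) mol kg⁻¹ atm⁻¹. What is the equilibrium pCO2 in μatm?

KH = 10^(−1.50) = 3.162×10^-2 mol kg⁻¹ atm⁻¹
pCO2 = [CO2*]/KH = 50.7×10^-6 / 3.162×10^-2 = 1.60×10^-3 atm = 1600 μatm

pCO2 = 1600 μatm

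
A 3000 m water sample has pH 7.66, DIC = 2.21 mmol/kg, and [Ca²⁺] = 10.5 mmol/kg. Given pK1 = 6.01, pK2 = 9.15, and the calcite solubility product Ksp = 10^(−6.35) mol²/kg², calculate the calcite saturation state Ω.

α₂ = 1 / (1 + [H⁺]/K2 + [H⁺]²/(K1K2)) = 1 / (1 + 10^+1.49 + 10^-0.16)
   = 1 / (1 + 30.903 + 0.69183) = 1/32.595 = 0.03068
[CO3²⁻] = α₂ × DIC = 0.03068 × 2.21 = 0.06780 mmol/kg
Ksp = 10^(−6.35) = 4.467×10^-7
Ω = [Ca²⁺][CO3²⁻]/Ksp = (10.5×10^-3)(6.780×10^-5) / 4.467×10^-7 = 1.59

Ω = 1.59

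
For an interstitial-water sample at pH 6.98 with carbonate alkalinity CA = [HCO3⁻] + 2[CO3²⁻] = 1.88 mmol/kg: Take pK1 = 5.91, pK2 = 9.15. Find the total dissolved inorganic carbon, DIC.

CA = [HCO3⁻] + 2[CO3²⁻] = (α₁ + 2α₂)·DIC
At pH 6.98: [H⁺]/K1 = 10^-1.07 = 0.085114, K2/[H⁺] = 10^-2.17 = 0.0067608
α₁ = 1/(1 + 0.085114 + 0.0067608) = 1/1.0919 = 0.9159; α₂ = α₁·K2/[H⁺] = 0.006192
α₁ + 2α₂ = 0.9282
DIC = CA / (α₁ + 2α₂) = 1.88 / 0.9282 = 2.03 mmol/kg

DIC = 2.03 mmol/kg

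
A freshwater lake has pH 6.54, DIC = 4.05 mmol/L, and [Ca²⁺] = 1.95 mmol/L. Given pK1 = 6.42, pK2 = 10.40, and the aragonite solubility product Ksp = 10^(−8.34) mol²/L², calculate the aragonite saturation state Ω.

Ω = 0.136

α₂ = 1 / (1 + [H⁺]/K2 + [H⁺]²/(K1K2)) = 1 / (1 + 10^+3.86 + 10^+3.74)
   = 1 / (1 + 7244.4 + 5495.4) = 1/1.2741×10^4 = 7.849×10^-5
[CO3²⁻] = α₂ × DIC = 7.849×10^-5 × 4.05 = 0.0003179 mmol/L = 0.3179 μmol/L
Ksp = 10^(−8.34) = 4.571×10^-9
Ω = [Ca²⁺][CO3²⁻]/Ksp = (1.95×10^-3)(3.179×10^-7) / 4.571×10^-9 = 0.136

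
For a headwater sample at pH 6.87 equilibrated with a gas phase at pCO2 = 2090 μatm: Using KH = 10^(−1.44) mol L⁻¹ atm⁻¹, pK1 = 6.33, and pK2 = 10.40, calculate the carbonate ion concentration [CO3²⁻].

[CO2*] = KH · pCO2 = 10^(−1.44) × 2090×10^-6 = 7.588×10^-5 mol/L
α₀ = 1/(1 + K1/[H⁺] + K1K2/[H⁺]²) = 1/(1 + 10^+0.54 + 10^-2.99) = 0.2238
DIC = [CO2*]/α₀ = 7.588×10^-5 / 0.2238 = 0.3391 mmol/L
[CO3²⁻] = α₂·DIC; α₂ = 0.0002290, so [CO3²⁻] = 0.0002290 × 0.3391 = 7.77×10^-5 mmol/L = 0.0777 μmol/L

[CO3²⁻] = 0.0777 μmol/L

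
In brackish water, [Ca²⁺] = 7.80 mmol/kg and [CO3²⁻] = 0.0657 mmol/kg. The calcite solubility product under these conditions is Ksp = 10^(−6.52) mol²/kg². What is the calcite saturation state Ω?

Ksp = 10^(−6.52) = 3.020×10^-7
Ω = [Ca²⁺][CO3²⁻]/Ksp = (7.80×10^-3)(0.0657×10^-3) / 3.020×10^-7 = 1.70

Ω = 1.70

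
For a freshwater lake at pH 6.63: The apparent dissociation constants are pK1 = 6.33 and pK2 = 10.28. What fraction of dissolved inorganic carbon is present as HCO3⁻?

α₁ = 0.666

α₁ = 1 / (1 + [H⁺]/K1 + K2/[H⁺]) = 1 / (1 + 10^-0.30 + 10^-3.65)
   = 1 / (1 + 0.50119 + 0.00022387) = 1/1.5014 = 0.6660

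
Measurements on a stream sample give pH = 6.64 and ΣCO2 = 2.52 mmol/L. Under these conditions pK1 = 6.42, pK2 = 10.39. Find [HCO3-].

[HCO3⁻] = 1.57 mmol/L

α₁ = 1 / (1 + [H⁺]/K1 + K2/[H⁺]) = 1 / (1 + 10^-0.22 + 10^-3.75)
   = 1 / (1 + 0.60256 + 0.00017783) = 1/1.6027 = 0.6239
[HCO3⁻] = α₁ × DIC = 0.6239 × 2.52 = 1.57 mmol/L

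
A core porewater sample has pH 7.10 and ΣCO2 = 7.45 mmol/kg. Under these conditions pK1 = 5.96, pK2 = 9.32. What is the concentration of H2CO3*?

[CO2*] = 0.500 mmol/kg

α₀ = 1 / (1 + K1/[H⁺] + K1K2/[H⁺]²) = 1 / (1 + 10^+1.14 + 10^-1.08)
   = 1 / (1 + 13.804 + 0.083176) = 1/14.887 = 0.06717
[CO2*] = α₀ × DIC = 0.06717 × 7.45 = 0.500 mmol/kg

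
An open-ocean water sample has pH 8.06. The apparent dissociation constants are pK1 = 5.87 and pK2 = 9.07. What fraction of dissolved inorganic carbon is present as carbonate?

α₂ = 1 / (1 + [H⁺]/K2 + [H⁺]²/(K1K2)) = 1 / (1 + 10^+1.01 + 10^-1.18)
   = 1 / (1 + 10.233 + 0.066069) = 1/11.299 = 0.08850

α₂ = 0.0885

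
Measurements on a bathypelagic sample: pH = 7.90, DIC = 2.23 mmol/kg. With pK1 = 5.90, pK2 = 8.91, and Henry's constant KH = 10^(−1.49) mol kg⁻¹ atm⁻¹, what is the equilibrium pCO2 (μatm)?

α₀ = 1 / (1 + K1/[H⁺] + K1K2/[H⁺]²) = 1 / (1 + 10^+2.00 + 10^+0.99)
   = 1 / (1 + 100.00 + 9.7724) = 1/110.77 = 0.009028
[CO2*] = α₀ × DIC = 0.009028 × 2.23 = 0.02013 mmol/kg
pCO2 = [CO2*]/KH = 2.013×10^-5 / 3.236×10^-2 = 622 μatm

pCO2 = 622 μatm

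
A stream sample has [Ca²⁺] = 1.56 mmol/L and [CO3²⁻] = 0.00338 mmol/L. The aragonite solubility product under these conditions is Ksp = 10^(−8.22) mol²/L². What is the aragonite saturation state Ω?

Ω = 0.875

Ksp = 10^(−8.22) = 6.026×10^-9
Ω = [Ca²⁺][CO3²⁻]/Ksp = (1.56×10^-3)(0.00338×10^-3) / 6.026×10^-9 = 0.875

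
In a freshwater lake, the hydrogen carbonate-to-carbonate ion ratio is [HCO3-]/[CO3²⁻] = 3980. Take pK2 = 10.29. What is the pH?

From K2 = [H⁺][CO3²⁻]/[HCO3-]:  pH = pK2 − log₁₀([HCO3-]/[CO3²⁻])
log₁₀(3980) = +3.600
pH = 10.29 − (+3.600) = 6.69

pH = 6.69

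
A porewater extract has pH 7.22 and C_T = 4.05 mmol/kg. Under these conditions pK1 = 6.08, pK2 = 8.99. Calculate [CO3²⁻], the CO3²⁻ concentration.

[CO3²⁻] = 0.0631 mmol/kg

α₂ = 1 / (1 + [H⁺]/K2 + [H⁺]²/(K1K2)) = 1 / (1 + 10^+1.77 + 10^+0.63)
   = 1 / (1 + 58.884 + 4.2658) = 1/64.150 = 0.01559
[CO3²⁻] = α₂ × DIC = 0.01559 × 4.05 = 0.0631 mmol/kg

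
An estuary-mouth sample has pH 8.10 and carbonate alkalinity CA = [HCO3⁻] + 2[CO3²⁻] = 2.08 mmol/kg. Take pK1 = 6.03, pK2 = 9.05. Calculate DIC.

DIC = 1.90 mmol/kg

CA = [HCO3⁻] + 2[CO3²⁻] = (α₁ + 2α₂)·DIC
At pH 8.10: [H⁺]/K1 = 10^-2.07 = 0.0085114, K2/[H⁺] = 10^-0.95 = 0.11220
α₁ = 1/(1 + 0.0085114 + 0.11220) = 1/1.1207 = 0.8923; α₂ = α₁·K2/[H⁺] = 0.1001
α₁ + 2α₂ = 1.0925
DIC = CA / (α₁ + 2α₂) = 2.08 / 1.0925 = 1.90 mmol/kg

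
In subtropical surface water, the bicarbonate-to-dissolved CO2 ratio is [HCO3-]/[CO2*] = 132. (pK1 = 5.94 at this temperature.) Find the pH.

pH = 8.06

From K1 = [H⁺][HCO3-]/[CO2*]:  pH = pK1 + log₁₀([HCO3-]/[CO2*])
log₁₀(132) = +2.121
pH = 5.94 + (+2.121) = 8.06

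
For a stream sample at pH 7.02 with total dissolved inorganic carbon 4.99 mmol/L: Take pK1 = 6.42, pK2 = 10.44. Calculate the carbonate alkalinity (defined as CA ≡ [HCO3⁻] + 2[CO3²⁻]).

CA = 3.99 mmol/L

CA = [HCO3⁻] + 2[CO3²⁻] = (α₁ + 2α₂)·DIC
At pH 7.02: [H⁺]/K1 = 10^-0.60 = 0.25119, K2/[H⁺] = 10^-3.42 = 0.00038019
α₁ = 1/(1 + 0.25119 + 0.00038019) = 1/1.2516 = 0.7990; α₂ = α₁·K2/[H⁺] = 0.0003038
α₁ + 2α₂ = 0.7996
CA = 0.7996 × 4.99 = 3.99 mmol/L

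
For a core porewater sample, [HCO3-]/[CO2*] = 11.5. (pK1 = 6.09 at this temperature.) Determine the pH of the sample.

pH = 7.15

From K1 = [H⁺][HCO3-]/[CO2*]:  pH = pK1 + log₁₀([HCO3-]/[CO2*])
log₁₀(11.5) = +1.061
pH = 6.09 + (+1.061) = 7.15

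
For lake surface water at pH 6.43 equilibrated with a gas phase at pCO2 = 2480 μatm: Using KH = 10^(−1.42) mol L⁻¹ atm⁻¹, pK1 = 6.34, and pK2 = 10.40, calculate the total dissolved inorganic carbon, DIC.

[CO2*] = KH · pCO2 = 10^(−1.42) × 2480×10^-6 = 9.429×10^-5 mol/L
α₀ = 1/(1 + K1/[H⁺] + K1K2/[H⁺]²) = 1/(1 + 10^+0.09 + 10^-3.88) = 0.4483
DIC = [CO2*]/α₀ = 9.429×10^-5 / 0.4483 = 0.210 mmol/L

DIC = 0.210 mmol/L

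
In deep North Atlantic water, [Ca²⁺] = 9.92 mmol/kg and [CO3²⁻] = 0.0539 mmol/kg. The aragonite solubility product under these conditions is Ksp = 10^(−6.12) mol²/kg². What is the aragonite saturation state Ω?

Ω = 0.705

Ksp = 10^(−6.12) = 7.586×10^-7
Ω = [Ca²⁺][CO3²⁻]/Ksp = (9.92×10^-3)(0.0539×10^-3) / 7.586×10^-7 = 0.705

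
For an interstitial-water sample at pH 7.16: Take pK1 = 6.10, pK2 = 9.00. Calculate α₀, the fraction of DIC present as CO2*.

α₀ = 1 / (1 + K1/[H⁺] + K1K2/[H⁺]²) = 1 / (1 + 10^+1.06 + 10^-0.78)
   = 1 / (1 + 11.482 + 0.16596) = 1/12.647 = 0.07907

α₀ = 0.0791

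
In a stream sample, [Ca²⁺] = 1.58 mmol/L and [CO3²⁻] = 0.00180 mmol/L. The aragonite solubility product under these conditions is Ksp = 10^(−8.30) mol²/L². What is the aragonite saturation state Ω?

Ksp = 10^(−8.30) = 5.012×10^-9
Ω = [Ca²⁺][CO3²⁻]/Ksp = (1.58×10^-3)(0.00180×10^-3) / 5.012×10^-9 = 0.567

Ω = 0.567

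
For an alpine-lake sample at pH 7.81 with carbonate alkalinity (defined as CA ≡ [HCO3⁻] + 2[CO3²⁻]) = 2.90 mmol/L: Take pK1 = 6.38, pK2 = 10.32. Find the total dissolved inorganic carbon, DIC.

CA = [HCO3⁻] + 2[CO3²⁻] = (α₁ + 2α₂)·DIC
At pH 7.81: [H⁺]/K1 = 10^-1.43 = 0.037154, K2/[H⁺] = 10^-2.51 = 0.0030903
α₁ = 1/(1 + 0.037154 + 0.0030903) = 1/1.0402 = 0.9613; α₂ = α₁·K2/[H⁺] = 0.002971
α₁ + 2α₂ = 0.9673
DIC = CA / (α₁ + 2α₂) = 2.90 / 0.9673 = 3.00 mmol/L

DIC = 3.00 mmol/L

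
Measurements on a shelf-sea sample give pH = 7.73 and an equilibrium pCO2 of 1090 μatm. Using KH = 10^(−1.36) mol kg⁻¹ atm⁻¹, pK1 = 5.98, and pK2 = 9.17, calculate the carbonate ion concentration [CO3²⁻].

[CO3²⁻] = 0.0971 mmol/kg

[CO2*] = KH · pCO2 = 10^(−1.36) × 1090×10^-6 = 4.758×10^-5 mol/kg
α₀ = 1/(1 + K1/[H⁺] + K1K2/[H⁺]²) = 1/(1 + 10^+1.75 + 10^+0.31) = 0.01687
DIC = [CO2*]/α₀ = 4.758×10^-5 / 0.01687 = 2.820 mmol/kg
[CO3²⁻] = α₂·DIC; α₂ = 0.03444, so [CO3²⁻] = 0.03444 × 2.820 = 0.0971 mmol/kg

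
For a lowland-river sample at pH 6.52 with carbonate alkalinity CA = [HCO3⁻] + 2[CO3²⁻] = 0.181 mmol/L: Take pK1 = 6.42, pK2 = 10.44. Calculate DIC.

CA = [HCO3⁻] + 2[CO3²⁻] = (α₁ + 2α₂)·DIC
At pH 6.52: [H⁺]/K1 = 10^-0.10 = 0.79433, K2/[H⁺] = 10^-3.92 = 0.00012023
α₁ = 1/(1 + 0.79433 + 0.00012023) = 1/1.7944 = 0.5573; α₂ = α₁·K2/[H⁺] = 6.700×10^-5
α₁ + 2α₂ = 0.5574
DIC = CA / (α₁ + 2α₂) = 0.181 / 0.5574 = 0.325 mmol/L

DIC = 0.325 mmol/L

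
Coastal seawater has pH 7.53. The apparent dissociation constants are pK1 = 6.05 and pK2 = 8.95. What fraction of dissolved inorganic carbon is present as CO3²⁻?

α₂ = 0.0355

α₂ = 1 / (1 + [H⁺]/K2 + [H⁺]²/(K1K2)) = 1 / (1 + 10^+1.42 + 10^-0.06)
   = 1 / (1 + 26.303 + 0.87096) = 1/28.174 = 0.03549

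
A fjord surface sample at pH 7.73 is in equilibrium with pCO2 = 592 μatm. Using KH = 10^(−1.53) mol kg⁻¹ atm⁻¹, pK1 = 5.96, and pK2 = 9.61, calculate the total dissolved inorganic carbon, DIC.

DIC = 1.06 mmol/kg

[CO2*] = KH · pCO2 = 10^(−1.53) × 592×10^-6 = 1.747×10^-5 mol/kg
α₀ = 1/(1 + K1/[H⁺] + K1K2/[H⁺]²) = 1/(1 + 10^+1.77 + 10^-0.11) = 0.01649
DIC = [CO2*]/α₀ = 1.747×10^-5 / 0.01649 = 1.06 mmol/kg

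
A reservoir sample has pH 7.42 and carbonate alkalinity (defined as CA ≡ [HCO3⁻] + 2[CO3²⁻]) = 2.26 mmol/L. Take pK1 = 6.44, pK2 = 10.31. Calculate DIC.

DIC = 2.49 mmol/L

CA = [HCO3⁻] + 2[CO3²⁻] = (α₁ + 2α₂)·DIC
At pH 7.42: [H⁺]/K1 = 10^-0.98 = 0.10471, K2/[H⁺] = 10^-2.89 = 0.0012882
α₁ = 1/(1 + 0.10471 + 0.0012882) = 1/1.1060 = 0.9042; α₂ = α₁·K2/[H⁺] = 0.001165
α₁ + 2α₂ = 0.9065
DIC = CA / (α₁ + 2α₂) = 2.26 / 0.9065 = 2.49 mmol/L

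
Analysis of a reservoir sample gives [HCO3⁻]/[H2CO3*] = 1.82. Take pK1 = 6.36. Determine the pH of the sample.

From K1 = [H⁺][HCO3⁻]/[H2CO3*]:  pH = pK1 + log₁₀([HCO3⁻]/[H2CO3*])
log₁₀(1.82) = +0.260
pH = 6.36 + (+0.260) = 6.62

pH = 6.62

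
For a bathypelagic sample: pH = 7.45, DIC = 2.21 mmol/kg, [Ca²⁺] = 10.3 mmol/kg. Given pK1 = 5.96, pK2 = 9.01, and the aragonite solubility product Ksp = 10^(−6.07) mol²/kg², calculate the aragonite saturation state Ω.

Ω = 0.695

α₂ = 1 / (1 + [H⁺]/K2 + [H⁺]²/(K1K2)) = 1 / (1 + 10^+1.56 + 10^+0.07)
   = 1 / (1 + 36.308 + 1.1749) = 1/38.483 = 0.02599
[CO3²⁻] = α₂ × DIC = 0.02599 × 2.21 = 0.05743 mmol/kg
Ksp = 10^(−6.07) = 8.511×10^-7
Ω = [Ca²⁺][CO3²⁻]/Ksp = (10.3×10^-3)(5.743×10^-5) / 8.511×10^-7 = 0.695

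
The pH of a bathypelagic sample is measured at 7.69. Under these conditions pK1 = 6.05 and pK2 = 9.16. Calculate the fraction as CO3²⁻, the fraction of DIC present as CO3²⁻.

α₂ = 1 / (1 + [H⁺]/K2 + [H⁺]²/(K1K2)) = 1 / (1 + 10^+1.47 + 10^-0.17)
   = 1 / (1 + 29.512 + 0.67608) = 1/31.188 = 0.03206

α₂ = 0.0321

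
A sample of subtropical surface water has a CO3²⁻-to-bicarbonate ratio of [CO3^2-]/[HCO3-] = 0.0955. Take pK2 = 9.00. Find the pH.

pH = 7.98

From K2 = [H⁺][CO3^2-]/[HCO3-]:  pH = pK2 + log₁₀([CO3^2-]/[HCO3-])
log₁₀(0.0955) = -1.020
pH = 9.00 + (-1.020) = 7.98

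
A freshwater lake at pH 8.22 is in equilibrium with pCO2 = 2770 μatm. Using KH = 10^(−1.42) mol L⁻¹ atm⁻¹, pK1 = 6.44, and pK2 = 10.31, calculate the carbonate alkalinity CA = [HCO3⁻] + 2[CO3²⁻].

CA = 6.45 mmol/L

[CO2*] = KH · pCO2 = 10^(−1.42) × 2770×10^-6 = 1.053×10^-4 mol/L
α₀ = 1/(1 + K1/[H⁺] + K1K2/[H⁺]²) = 1/(1 + 10^+1.78 + 10^-0.31) = 0.01620
DIC = [CO2*]/α₀ = 1.053×10^-4 / 0.01620 = 6.503 mmol/L
CA = (α₁ + 2α₂)·DIC = (0.9759 + 2×0.007932) × 6.503 = 6.45 mmol/L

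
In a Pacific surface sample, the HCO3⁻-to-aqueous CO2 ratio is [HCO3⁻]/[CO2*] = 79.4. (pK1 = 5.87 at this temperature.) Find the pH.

pH = 7.77

From K1 = [H⁺][HCO3⁻]/[CO2*]:  pH = pK1 + log₁₀([HCO3⁻]/[CO2*])
log₁₀(79.4) = +1.900
pH = 5.87 + (+1.900) = 7.77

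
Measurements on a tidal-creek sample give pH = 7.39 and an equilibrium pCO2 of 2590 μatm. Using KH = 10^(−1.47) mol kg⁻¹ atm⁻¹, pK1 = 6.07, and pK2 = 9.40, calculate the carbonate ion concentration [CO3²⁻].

[CO2*] = KH · pCO2 = 10^(−1.47) × 2590×10^-6 = 8.776×10^-5 mol/kg
α₀ = 1/(1 + K1/[H⁺] + K1K2/[H⁺]²) = 1/(1 + 10^+1.32 + 10^-0.69) = 0.04525
DIC = [CO2*]/α₀ = 8.776×10^-5 / 0.04525 = 1.939 mmol/kg
[CO3²⁻] = α₂·DIC; α₂ = 0.009240, so [CO3²⁻] = 0.009240 × 1.939 = 0.0179 mmol/kg = 17.9 μmol/kg

[CO3²⁻] = 17.9 μmol/kg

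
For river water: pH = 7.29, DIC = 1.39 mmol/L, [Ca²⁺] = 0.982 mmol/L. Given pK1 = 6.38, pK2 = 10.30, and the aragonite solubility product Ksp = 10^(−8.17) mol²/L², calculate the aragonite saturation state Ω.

Ω = 0.176

α₂ = 1 / (1 + [H⁺]/K2 + [H⁺]²/(K1K2)) = 1 / (1 + 10^+3.01 + 10^+2.10)
   = 1 / (1 + 1023.3 + 125.89) = 1/1150.2 = 0.0008694
[CO3²⁻] = α₂ × DIC = 0.0008694 × 1.39 = 0.001209 mmol/L = 1.209 μmol/L
Ksp = 10^(−8.17) = 6.761×10^-9
Ω = [Ca²⁺][CO3²⁻]/Ksp = (0.982×10^-3)(1.209×10^-6) / 6.761×10^-9 = 0.176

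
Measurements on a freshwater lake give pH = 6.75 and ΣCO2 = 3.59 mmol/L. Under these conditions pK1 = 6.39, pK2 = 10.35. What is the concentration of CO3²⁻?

[CO3²⁻] = 0.628 μmol/L

α₂ = 1 / (1 + [H⁺]/K2 + [H⁺]²/(K1K2)) = 1 / (1 + 10^+3.60 + 10^+3.24)
   = 1 / (1 + 3981.1 + 1737.8) = 1/5719.9 = 0.0001748
[CO3²⁻] = α₂ × DIC = 0.0001748 × 3.59 = 0.000628 mmol/L = 0.628 μmol/L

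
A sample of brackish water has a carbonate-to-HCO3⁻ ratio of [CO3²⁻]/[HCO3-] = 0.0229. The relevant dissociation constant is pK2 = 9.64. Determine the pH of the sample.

From K2 = [H⁺][CO3²⁻]/[HCO3-]:  pH = pK2 + log₁₀([CO3²⁻]/[HCO3-])
log₁₀(0.0229) = -1.640
pH = 9.64 + (-1.640) = 8.00

pH = 8.00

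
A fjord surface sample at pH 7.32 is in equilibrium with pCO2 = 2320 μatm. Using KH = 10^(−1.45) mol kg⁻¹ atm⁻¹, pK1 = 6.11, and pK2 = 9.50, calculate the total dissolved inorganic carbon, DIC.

DIC = 1.43 mmol/kg

[CO2*] = KH · pCO2 = 10^(−1.45) × 2320×10^-6 = 8.232×10^-5 mol/kg
α₀ = 1/(1 + K1/[H⁺] + K1K2/[H⁺]²) = 1/(1 + 10^+1.21 + 10^-0.97) = 0.05772
DIC = [CO2*]/α₀ = 8.232×10^-5 / 0.05772 = 1.43 mmol/kg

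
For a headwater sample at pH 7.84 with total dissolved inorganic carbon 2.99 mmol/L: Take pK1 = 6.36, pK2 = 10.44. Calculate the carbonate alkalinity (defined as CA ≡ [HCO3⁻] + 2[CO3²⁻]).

CA = 2.90 mmol/L

CA = [HCO3⁻] + 2[CO3²⁻] = (α₁ + 2α₂)·DIC
At pH 7.84: [H⁺]/K1 = 10^-1.48 = 0.033113, K2/[H⁺] = 10^-2.60 = 0.0025119
α₁ = 1/(1 + 0.033113 + 0.0025119) = 1/1.0356 = 0.9656; α₂ = α₁·K2/[H⁺] = 0.002425
α₁ + 2α₂ = 0.9705
CA = 0.9705 × 2.99 = 2.90 mmol/L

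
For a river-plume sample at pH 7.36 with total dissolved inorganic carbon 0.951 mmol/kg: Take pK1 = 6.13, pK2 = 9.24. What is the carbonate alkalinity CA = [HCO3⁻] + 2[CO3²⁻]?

CA = [HCO3⁻] + 2[CO3²⁻] = (α₁ + 2α₂)·DIC
At pH 7.36: [H⁺]/K1 = 10^-1.23 = 0.058884, K2/[H⁺] = 10^-1.88 = 0.013183
α₁ = 1/(1 + 0.058884 + 0.013183) = 1/1.0721 = 0.9328; α₂ = α₁·K2/[H⁺] = 0.01230
α₁ + 2α₂ = 0.9574
CA = 0.9574 × 0.951 = 0.910 mmol/kg

CA = 0.910 mmol/kg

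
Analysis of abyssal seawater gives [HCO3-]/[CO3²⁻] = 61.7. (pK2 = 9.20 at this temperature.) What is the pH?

pH = 7.41

From K2 = [H⁺][CO3²⁻]/[HCO3-]:  pH = pK2 − log₁₀([HCO3-]/[CO3²⁻])
log₁₀(61.7) = +1.790
pH = 9.20 − (+1.790) = 7.41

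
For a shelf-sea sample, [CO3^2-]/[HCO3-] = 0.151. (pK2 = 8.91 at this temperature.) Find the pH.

From K2 = [H⁺][CO3^2-]/[HCO3-]:  pH = pK2 + log₁₀([CO3^2-]/[HCO3-])
log₁₀(0.151) = -0.821
pH = 8.91 + (-0.821) = 8.09

pH = 8.09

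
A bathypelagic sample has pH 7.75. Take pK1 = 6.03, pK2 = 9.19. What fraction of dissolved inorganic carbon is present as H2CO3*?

α₀ = 1 / (1 + K1/[H⁺] + K1K2/[H⁺]²) = 1 / (1 + 10^+1.72 + 10^+0.28)
   = 1 / (1 + 52.481 + 1.9055) = 1/55.386 = 0.01806

α₀ = 0.0181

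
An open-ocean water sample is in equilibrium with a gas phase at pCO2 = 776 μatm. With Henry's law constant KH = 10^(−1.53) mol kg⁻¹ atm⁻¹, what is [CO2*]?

[CO2*] = 22.9 μmol/kg

KH = 10^(−1.53) = 2.951×10^-2 mol kg⁻¹ atm⁻¹
[CO2*] = KH · pCO2 = 2.951×10^-2 × 776×10^-6 atm = 2.29×10^-5 mol/kg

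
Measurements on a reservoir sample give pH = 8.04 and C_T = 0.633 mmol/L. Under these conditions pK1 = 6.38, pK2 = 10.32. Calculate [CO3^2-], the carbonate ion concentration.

[CO3²⁻] = 3.23 μmol/L

α₂ = 1 / (1 + [H⁺]/K2 + [H⁺]²/(K1K2)) = 1 / (1 + 10^+2.28 + 10^+0.62)
   = 1 / (1 + 190.55 + 4.1687) = 1/195.71 = 0.005109
[CO3²⁻] = α₂ × DIC = 0.005109 × 0.633 = 0.00323 mmol/L = 3.23 μmol/L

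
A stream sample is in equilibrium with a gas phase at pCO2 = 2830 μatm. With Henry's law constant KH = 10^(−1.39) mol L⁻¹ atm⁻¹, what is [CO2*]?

KH = 10^(−1.39) = 4.074×10^-2 mol L⁻¹ atm⁻¹
[CO2*] = KH · pCO2 = 4.074×10^-2 × 2830×10^-6 atm = 1.15×10^-4 mol/L

[CO2*] = 115 μmol/L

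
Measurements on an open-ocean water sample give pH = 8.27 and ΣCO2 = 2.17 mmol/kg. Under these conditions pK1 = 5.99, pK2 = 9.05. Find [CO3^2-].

α₂ = 1 / (1 + [H⁺]/K2 + [H⁺]²/(K1K2)) = 1 / (1 + 10^+0.78 + 10^-1.50)
   = 1 / (1 + 6.0256 + 0.031623) = 1/7.0572 = 0.1417
[CO3²⁻] = α₂ × DIC = 0.1417 × 2.17 = 0.307 mmol/kg

[CO3²⁻] = 0.307 mmol/kg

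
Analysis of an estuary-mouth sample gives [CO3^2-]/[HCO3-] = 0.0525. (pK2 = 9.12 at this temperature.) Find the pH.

From K2 = [H⁺][CO3^2-]/[HCO3-]:  pH = pK2 + log₁₀([CO3^2-]/[HCO3-])
log₁₀(0.0525) = -1.280
pH = 9.12 + (-1.280) = 7.84

pH = 7.84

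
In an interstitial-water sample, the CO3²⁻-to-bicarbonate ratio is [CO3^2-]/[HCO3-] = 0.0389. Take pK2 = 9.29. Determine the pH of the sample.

From K2 = [H⁺][CO3^2-]/[HCO3-]:  pH = pK2 + log₁₀([CO3^2-]/[HCO3-])
log₁₀(0.0389) = -1.410
pH = 9.29 + (-1.410) = 7.88

pH = 7.88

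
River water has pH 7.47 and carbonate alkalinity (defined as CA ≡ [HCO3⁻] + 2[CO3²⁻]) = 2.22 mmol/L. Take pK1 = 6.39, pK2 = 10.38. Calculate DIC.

DIC = 2.40 mmol/L

CA = [HCO3⁻] + 2[CO3²⁻] = (α₁ + 2α₂)·DIC
At pH 7.47: [H⁺]/K1 = 10^-1.08 = 0.083176, K2/[H⁺] = 10^-2.91 = 0.0012303
α₁ = 1/(1 + 0.083176 + 0.0012303) = 1/1.0844 = 0.9222; α₂ = α₁·K2/[H⁺] = 0.001135
α₁ + 2α₂ = 0.9244
DIC = CA / (α₁ + 2α₂) = 2.22 / 0.9244 = 2.40 mmol/L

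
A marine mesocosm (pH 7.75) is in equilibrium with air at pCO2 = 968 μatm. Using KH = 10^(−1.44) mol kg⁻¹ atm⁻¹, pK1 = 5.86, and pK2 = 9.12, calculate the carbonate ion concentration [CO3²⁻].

[CO3²⁻] = 0.116 mmol/kg

[CO2*] = KH · pCO2 = 10^(−1.44) × 968×10^-6 = 3.515×10^-5 mol/kg
α₀ = 1/(1 + K1/[H⁺] + K1K2/[H⁺]²) = 1/(1 + 10^+1.89 + 10^+0.52) = 0.01220
DIC = [CO2*]/α₀ = 3.515×10^-5 / 0.01220 = 2.880 mmol/kg
[CO3²⁻] = α₂·DIC; α₂ = 0.04041, so [CO3²⁻] = 0.04041 × 2.880 = 0.116 mmol/kg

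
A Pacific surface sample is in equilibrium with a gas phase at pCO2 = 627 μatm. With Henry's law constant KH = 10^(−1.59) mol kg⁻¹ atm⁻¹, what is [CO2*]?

KH = 10^(−1.59) = 2.570×10^-2 mol kg⁻¹ atm⁻¹
[CO2*] = KH · pCO2 = 2.570×10^-2 × 627×10^-6 atm = 1.61×10^-5 mol/kg

[CO2*] = 16.1 μmol/kg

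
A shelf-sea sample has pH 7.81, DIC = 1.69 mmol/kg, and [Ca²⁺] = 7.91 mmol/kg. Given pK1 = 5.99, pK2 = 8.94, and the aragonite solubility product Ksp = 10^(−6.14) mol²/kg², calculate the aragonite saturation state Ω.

Ω = 1.26

α₂ = 1 / (1 + [H⁺]/K2 + [H⁺]²/(K1K2)) = 1 / (1 + 10^+1.13 + 10^-0.69)
   = 1 / (1 + 13.490 + 0.20417) = 1/14.694 = 0.06806
[CO3²⁻] = α₂ × DIC = 0.06806 × 1.69 = 0.1150 mmol/kg
Ksp = 10^(−6.14) = 7.244×10^-7
Ω = [Ca²⁺][CO3²⁻]/Ksp = (7.91×10^-3)(1.150×10^-4) / 7.244×10^-7 = 1.26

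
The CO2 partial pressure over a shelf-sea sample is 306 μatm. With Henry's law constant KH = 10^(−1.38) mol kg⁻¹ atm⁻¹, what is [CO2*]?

KH = 10^(−1.38) = 4.169×10^-2 mol kg⁻¹ atm⁻¹
[CO2*] = KH · pCO2 = 4.169×10^-2 × 306×10^-6 atm = 1.28×10^-5 mol/kg

[CO2*] = 12.8 μmol/kg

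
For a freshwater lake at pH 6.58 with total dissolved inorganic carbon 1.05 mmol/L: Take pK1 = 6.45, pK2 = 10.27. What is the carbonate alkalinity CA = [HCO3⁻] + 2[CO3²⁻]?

CA = 0.603 mmol/L

CA = [HCO3⁻] + 2[CO3²⁻] = (α₁ + 2α₂)·DIC
At pH 6.58: [H⁺]/K1 = 10^-0.13 = 0.74131, K2/[H⁺] = 10^-3.69 = 0.00020417
α₁ = 1/(1 + 0.74131 + 0.00020417) = 1/1.7415 = 0.5742; α₂ = α₁·K2/[H⁺] = 0.0001172
α₁ + 2α₂ = 0.5744
CA = 0.5744 × 1.05 = 0.603 mmol/L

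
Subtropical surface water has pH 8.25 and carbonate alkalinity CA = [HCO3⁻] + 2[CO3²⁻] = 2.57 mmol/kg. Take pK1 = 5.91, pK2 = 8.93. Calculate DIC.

DIC = 2.20 mmol/kg

CA = [HCO3⁻] + 2[CO3²⁻] = (α₁ + 2α₂)·DIC
At pH 8.25: [H⁺]/K1 = 10^-2.34 = 0.0045709, K2/[H⁺] = 10^-0.68 = 0.20893
α₁ = 1/(1 + 0.0045709 + 0.20893) = 1/1.2135 = 0.8241; α₂ = α₁·K2/[H⁺] = 0.1722
α₁ + 2α₂ = 1.1684
DIC = CA / (α₁ + 2α₂) = 2.57 / 1.1684 = 2.20 mmol/kg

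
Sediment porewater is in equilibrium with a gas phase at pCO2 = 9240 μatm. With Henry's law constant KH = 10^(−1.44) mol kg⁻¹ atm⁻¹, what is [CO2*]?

[CO2*] = 335 μmol/kg

KH = 10^(−1.44) = 3.631×10^-2 mol kg⁻¹ atm⁻¹
[CO2*] = KH · pCO2 = 3.631×10^-2 × 9240×10^-6 atm = 3.35×10^-4 mol/kg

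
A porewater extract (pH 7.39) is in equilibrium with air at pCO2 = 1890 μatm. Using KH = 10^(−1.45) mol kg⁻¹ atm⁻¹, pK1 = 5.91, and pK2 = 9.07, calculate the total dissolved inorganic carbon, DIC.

[CO2*] = KH · pCO2 = 10^(−1.45) × 1890×10^-6 = 6.706×10^-5 mol/kg
α₀ = 1/(1 + K1/[H⁺] + K1K2/[H⁺]²) = 1/(1 + 10^+1.48 + 10^-0.20) = 0.03142
DIC = [CO2*]/α₀ = 6.706×10^-5 / 0.03142 = 2.13 mmol/kg

DIC = 2.13 mmol/kg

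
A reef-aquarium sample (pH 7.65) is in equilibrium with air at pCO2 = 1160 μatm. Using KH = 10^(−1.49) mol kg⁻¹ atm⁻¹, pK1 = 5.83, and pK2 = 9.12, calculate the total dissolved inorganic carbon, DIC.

[CO2*] = KH · pCO2 = 10^(−1.49) × 1160×10^-6 = 3.754×10^-5 mol/kg
α₀ = 1/(1 + K1/[H⁺] + K1K2/[H⁺]²) = 1/(1 + 10^+1.82 + 10^+0.35) = 0.01443
DIC = [CO2*]/α₀ = 3.754×10^-5 / 0.01443 = 2.60 mmol/kg

DIC = 2.60 mmol/kg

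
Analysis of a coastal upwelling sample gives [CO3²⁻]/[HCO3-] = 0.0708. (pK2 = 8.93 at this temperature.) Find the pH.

From K2 = [H⁺][CO3²⁻]/[HCO3-]:  pH = pK2 + log₁₀([CO3²⁻]/[HCO3-])
log₁₀(0.0708) = -1.150
pH = 8.93 + (-1.150) = 7.78

pH = 7.78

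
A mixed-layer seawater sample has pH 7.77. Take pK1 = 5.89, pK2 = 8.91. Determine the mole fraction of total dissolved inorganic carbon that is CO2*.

α₀ = 1 / (1 + K1/[H⁺] + K1K2/[H⁺]²) = 1 / (1 + 10^+1.88 + 10^+0.74)
   = 1 / (1 + 75.858 + 5.4954) = 1/82.353 = 0.01214

α₀ = 0.0121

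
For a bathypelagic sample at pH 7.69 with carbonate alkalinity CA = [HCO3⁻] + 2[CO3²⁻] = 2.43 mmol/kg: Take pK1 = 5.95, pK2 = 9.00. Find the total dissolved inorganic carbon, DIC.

DIC = 2.36 mmol/kg

CA = [HCO3⁻] + 2[CO3²⁻] = (α₁ + 2α₂)·DIC
At pH 7.69: [H⁺]/K1 = 10^-1.74 = 0.018197, K2/[H⁺] = 10^-1.31 = 0.048978
α₁ = 1/(1 + 0.018197 + 0.048978) = 1/1.0672 = 0.9371; α₂ = α₁·K2/[H⁺] = 0.04589
α₁ + 2α₂ = 1.0288
DIC = CA / (α₁ + 2α₂) = 2.43 / 1.0288 = 2.36 mmol/kg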